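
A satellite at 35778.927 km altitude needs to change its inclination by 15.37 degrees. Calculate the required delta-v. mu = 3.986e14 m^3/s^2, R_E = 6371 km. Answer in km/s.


r = 42149.9270 km = 4.2149927e+07 m
V = sqrt(mu/r) = 3075.1778 m/s
di = 15.37 deg = 0.2682571 rad
dV = 2*V*sin(di/2) = 2*3075.1778*sin(0.1341286)
dV = 822.4670 m/s = 0.822467 km/s

0.8225 km/s


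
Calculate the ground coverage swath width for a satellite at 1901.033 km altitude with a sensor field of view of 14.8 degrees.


FOV = 14.8 deg = 0.2583087 rad
swath = 2 * alt * tan(FOV/2) = 2 * 1901.033 * tan(0.1291544)
swath = 2 * 1901.033 * 0.1298773
swath = 493.8022 km

493.8022 km


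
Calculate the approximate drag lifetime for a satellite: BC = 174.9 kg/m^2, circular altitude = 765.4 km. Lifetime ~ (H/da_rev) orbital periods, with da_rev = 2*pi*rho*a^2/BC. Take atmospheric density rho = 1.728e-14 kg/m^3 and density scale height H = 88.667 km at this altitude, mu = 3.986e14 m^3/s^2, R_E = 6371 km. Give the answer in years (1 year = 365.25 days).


a = R_E + alt = 7136.4000 km = 7.1364e+06 m
da_rev = 2*pi*rho*a^2/BC = 2*pi*1.728e-14*(7.1364e+06)^2/174.9 = 0.0316149257 m per revolution
N = H/da_rev = 88667.0000 m / 0.0316149257 m = 2.804593e+06 revolutions
P = 2*pi*sqrt(a^3/mu) = 5999.7064 s
lifetime = N*P = 2.804593e+06 * 5999.7064 = 1.6826735e+10 s = 194753.8734 days
years = 194753.8734 / 365.25 = 533.2070 years

533.2070 years


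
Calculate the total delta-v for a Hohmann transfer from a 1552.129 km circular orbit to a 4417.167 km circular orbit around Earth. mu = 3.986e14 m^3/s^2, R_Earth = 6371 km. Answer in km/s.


r1 = 7923.1290 km = 7.923129e+06 m
r2 = 10788.1670 km = 1.0788167e+07 m
dv1 = sqrt(mu/r1)*(sqrt(2*r2/(r1+r2)) - 1) = 523.6884 m/s
dv2 = sqrt(mu/r2)*(1 - sqrt(2*r1/(r1+r2))) = 484.6864 m/s
total dv = |dv1| + |dv2| = 523.6884 + 484.6864 = 1008.3748 m/s = 1.0084 km/s

1.0084 km/s


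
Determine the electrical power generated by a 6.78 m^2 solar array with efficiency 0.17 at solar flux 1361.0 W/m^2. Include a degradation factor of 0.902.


P = area * eta * S * degradation
P = 6.78 * 0.17 * 1361.0 * 0.902
P = 1414.9571 W

1414.9571 W


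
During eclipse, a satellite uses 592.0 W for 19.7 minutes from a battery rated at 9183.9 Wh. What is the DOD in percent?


E_used = P * t / 60 = 592.0 * 19.7 / 60 = 194.3733 Wh
DOD = E_used / E_total * 100 = 194.3733 / 9183.9 * 100
DOD = 2.1165 %

2.1165 %


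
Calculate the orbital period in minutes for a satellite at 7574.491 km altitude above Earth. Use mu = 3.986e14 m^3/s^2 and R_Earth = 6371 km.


r = 13945.4910 km = 1.3945491e+07 m
T = 2*pi*sqrt(r^3/mu) = 2*pi*sqrt(2.7120733e+21 / 3.986e14)
T = 16389.3578 s = 273.1560 min

273.1560 minutes


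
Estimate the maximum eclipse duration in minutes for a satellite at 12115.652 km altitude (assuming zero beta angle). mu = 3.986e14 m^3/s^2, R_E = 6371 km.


r = 18486.6520 km
T = 416.9149 min
Eclipse fraction = arcsin(R_E/r)/pi = arcsin(6371.0000/18486.6520)/pi
= arcsin(0.344627)/pi = 0.1119946
Eclipse duration = 0.1119946 * 416.9149 = 46.6922 min

46.6922 minutes


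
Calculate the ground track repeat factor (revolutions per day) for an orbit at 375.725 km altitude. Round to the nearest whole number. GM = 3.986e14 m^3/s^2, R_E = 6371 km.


r = 6.746725e+06 m
T = 2*pi*sqrt(r^3/mu) = 5515.0663 s = 91.9178 min
revs/day = 1440 / 91.9178 = 15.6662
Rounded: 16 revolutions per day

16 revolutions per day


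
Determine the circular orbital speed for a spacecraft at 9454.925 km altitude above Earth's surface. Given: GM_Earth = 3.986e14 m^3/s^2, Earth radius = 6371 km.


r = R_E + alt = 6371.0 + 9454.925 = 15825.9250 km = 1.5825925e+07 m
v = sqrt(mu/r) = sqrt(3.986e14 / 1.5825925e+07) = 5018.6175 m/s = 5.0186 km/s

5.0186 km/s


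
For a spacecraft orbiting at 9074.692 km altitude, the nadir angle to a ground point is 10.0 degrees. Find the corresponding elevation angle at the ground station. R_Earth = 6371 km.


r = R_E + alt = 15445.6920 km
Law of sines in the satellite / Earth-center / ground-point triangle:
  sin(nadir)/R_E = sin(90 + el)/r  =>  cos(el) = (r/R_E)*sin(nadir)
cos(el) = (15445.6920 / 6371.0000) * sin(10.0 deg) = 0.4209883
el = arccos(0.4209883) = 65.1030 deg
(Earth-central angle = 90 - nadir - el = 14.8970 deg)

65.1030 degrees


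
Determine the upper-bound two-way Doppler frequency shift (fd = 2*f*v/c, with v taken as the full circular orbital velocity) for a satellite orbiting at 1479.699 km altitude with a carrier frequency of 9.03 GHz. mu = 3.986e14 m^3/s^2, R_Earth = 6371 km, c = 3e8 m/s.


r = 7.850699e+06 m
v = sqrt(mu/r) = 7125.4859 m/s (worst-case radial velocity)
f = 9.03 GHz = 9.03e+09 Hz
fd = 2*f*v/c = 2*9.03e+09*7125.4859/3.0e+08
fd = 428954.2500 Hz

428954.2500 Hz


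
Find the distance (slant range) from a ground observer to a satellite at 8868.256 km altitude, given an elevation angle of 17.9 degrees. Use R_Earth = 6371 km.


h = 8868.256 km, el = 17.9 deg
d = -R_E*sin(el) + sqrt((R_E*sin(el))^2 + 2*R_E*h + h^2)
d = -6371.0000*sin(0.3124139) + sqrt((6371.0000*0.3073566)^2 + 2*6371.0000*8868.256 + 8868.256^2)
d = 12023.2368 km

12023.2368 km


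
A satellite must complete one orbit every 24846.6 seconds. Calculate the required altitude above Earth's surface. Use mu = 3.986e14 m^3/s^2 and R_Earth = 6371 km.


T = 24846.6 s
r = (mu*T^2/(4*pi^2))^(1/3) = (3.986e14 * 24846.6^2 / (4*pi^2))^(1/3)
r = 1.8403644e+07 m = 18403.6443 km
alt = r - R_E = 18403.6443 - 6371 = 12032.6443 km

12032.6443 km


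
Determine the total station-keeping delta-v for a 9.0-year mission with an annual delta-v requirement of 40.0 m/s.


dV = rate * years = 40.0 * 9.0
dV = 360.0000 m/s

360.0000 m/s


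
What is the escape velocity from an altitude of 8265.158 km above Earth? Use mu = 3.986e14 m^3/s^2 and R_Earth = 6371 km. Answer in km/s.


r = 6371.0 + 8265.158 = 14636.1580 km = 1.4636158e+07 m
v_esc = sqrt(2*mu/r) = sqrt(2*3.986e14 / 1.4636158e+07)
v_esc = 7380.2335 m/s = 7.3802 km/s

7.3802 km/s


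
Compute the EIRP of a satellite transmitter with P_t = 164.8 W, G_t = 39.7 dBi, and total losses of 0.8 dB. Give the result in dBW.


Pt = 164.8 W = 22.1696 dBW
EIRP = Pt_dBW + Gt - losses = 22.1696 + 39.7 - 0.8 = 61.0696 dBW

61.0696 dBW


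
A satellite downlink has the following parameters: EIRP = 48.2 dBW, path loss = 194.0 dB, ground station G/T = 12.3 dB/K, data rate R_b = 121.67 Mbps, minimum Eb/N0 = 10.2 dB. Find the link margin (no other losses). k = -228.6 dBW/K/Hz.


C/N0 = EIRP - FSPL + G/T - k = 48.2 - 194.0 + 12.3 - (-228.6)
C/N0 = 95.1000 dB-Hz
R_b = 121.67 Mbps = 1.2167e+08 bps -> 10*log10(R_b) = 80.8518 dB-Hz
Eb/N0 = C/N0 - 10*log10(R_b) = 95.1000 - 80.8518 = 14.2482 dB
Margin = Eb/N0 - Eb/N0_req = 14.2482 - 10.2 = 4.0482 dB (link closes)

4.0482 dB


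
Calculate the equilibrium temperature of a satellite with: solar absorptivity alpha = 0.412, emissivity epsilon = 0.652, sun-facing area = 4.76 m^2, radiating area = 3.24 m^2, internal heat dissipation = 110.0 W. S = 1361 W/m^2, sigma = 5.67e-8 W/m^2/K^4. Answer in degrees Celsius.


Numerator = alpha*S*A_sun + Q_int = 0.412*1361*4.76 + 110.0 = 2779.0843 W
Denominator = eps*sigma*A_rad = 0.652*5.67e-8*3.24 = 1.1977762e-07 W/K^4
T^4 = 2.3202034e+10 K^4
T = 390.2847 K = 117.1347 C

117.1347 degrees Celsius


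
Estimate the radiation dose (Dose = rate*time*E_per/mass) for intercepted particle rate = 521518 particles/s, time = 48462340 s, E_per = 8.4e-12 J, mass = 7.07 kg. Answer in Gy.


Total energy deposited = rate * time * E_per
  = 521518 * 48462340 * 8.4e-12 = 212.3015 J
Dose = E_total / mass = 212.3015 / 7.07
Dose = 30.0285 Gy

30.0285 Gy


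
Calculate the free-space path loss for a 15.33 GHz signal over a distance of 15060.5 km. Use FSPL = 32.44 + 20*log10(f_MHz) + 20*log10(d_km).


f = 15.33 GHz = 15330.0000 MHz
d = 15060.5 km
FSPL = 32.44 + 20*log10(15330.0000) + 20*log10(15060.5)
FSPL = 32.44 + 83.7108 + 83.5568
FSPL = 199.7076 dB

199.7076 dB


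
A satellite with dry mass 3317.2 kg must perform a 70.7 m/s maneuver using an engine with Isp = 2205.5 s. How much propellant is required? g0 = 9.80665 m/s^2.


ve = Isp * g0 = 2205.5 * 9.80665 = 21628.566575 m/s
mass ratio = exp(dv/ve) = exp(70.7/21628.566575) = 1.00327417
m_prop = m_dry * (mr - 1) = 3317.2 * (1.00327417 - 1)
m_prop = 10.8611 kg

10.8611 kg


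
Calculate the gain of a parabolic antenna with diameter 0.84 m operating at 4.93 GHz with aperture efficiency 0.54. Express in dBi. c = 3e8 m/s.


lambda = c/f = 3e8 / 4.93e+09 = 0.06085193 m
G = eta*(pi*D/lambda)^2 = 0.54*(pi*0.84/0.06085193)^2
G = 1015.5549 (linear)
G = 10*log10(1015.5549) = 30.0670 dBi

30.0670 dBi


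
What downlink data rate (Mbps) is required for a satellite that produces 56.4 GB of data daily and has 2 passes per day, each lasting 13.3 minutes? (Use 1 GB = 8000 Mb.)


total contact time = 2 * 13.3 * 60 = 1596.0000 s
data = 56.4 GB = 451200.0000 Mb
rate = 451200.0000 / 1596.0000 = 282.7068 Mbps

282.7068 Mbps


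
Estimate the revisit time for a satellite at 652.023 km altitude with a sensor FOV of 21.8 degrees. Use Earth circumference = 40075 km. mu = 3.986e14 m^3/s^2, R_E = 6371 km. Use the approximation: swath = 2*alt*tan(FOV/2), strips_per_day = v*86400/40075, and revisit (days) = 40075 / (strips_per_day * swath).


swath = 2*652.023*tan(0.1902409) = 251.1197 km
v = sqrt(mu/r) = 7533.6702 m/s = 7.5337 km/s
strips/day = v*86400/40075 = 7.5337*86400/40075 = 16.2423
coverage/day = strips * swath = 16.2423 * 251.1197 = 4078.7544 km
revisit = 40075 / 4078.7544 = 9.8253 days

9.8253 days


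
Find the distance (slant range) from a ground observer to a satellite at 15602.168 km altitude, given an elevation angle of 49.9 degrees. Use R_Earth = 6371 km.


h = 15602.168 km, el = 49.9 deg
d = -R_E*sin(el) + sqrt((R_E*sin(el))^2 + 2*R_E*h + h^2)
d = -6371.0000*sin(0.8709193) + sqrt((6371.0000*0.7649214)^2 + 2*6371.0000*15602.168 + 15602.168^2)
d = 16713.2478 km

16713.2478 km


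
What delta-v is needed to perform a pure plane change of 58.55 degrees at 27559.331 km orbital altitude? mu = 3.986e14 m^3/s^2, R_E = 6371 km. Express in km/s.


r = 33930.3310 km = 3.3930331e+07 m
V = sqrt(mu/r) = 3427.4774 m/s
di = 58.55 deg = 1.0219 rad
dV = 2*V*sin(di/2) = 2*3427.4774*sin(0.5109451)
dV = 3352.0859 m/s = 3.3521 km/s

3.3521 km/s


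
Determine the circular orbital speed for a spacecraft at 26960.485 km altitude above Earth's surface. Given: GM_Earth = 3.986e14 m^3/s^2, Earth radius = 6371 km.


r = R_E + alt = 6371.0 + 26960.485 = 33331.4850 km = 3.3331485e+07 m
v = sqrt(mu/r) = sqrt(3.986e14 / 3.3331485e+07) = 3458.1300 m/s = 3.4581 km/s

3.4581 km/s


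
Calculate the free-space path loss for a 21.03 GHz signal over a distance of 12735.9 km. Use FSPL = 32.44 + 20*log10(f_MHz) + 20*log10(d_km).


f = 21.03 GHz = 21030.0000 MHz
d = 12735.9 km
FSPL = 32.44 + 20*log10(21030.0000) + 20*log10(12735.9)
FSPL = 32.44 + 86.4568 + 82.1006
FSPL = 200.9974 dB

200.9974 dB


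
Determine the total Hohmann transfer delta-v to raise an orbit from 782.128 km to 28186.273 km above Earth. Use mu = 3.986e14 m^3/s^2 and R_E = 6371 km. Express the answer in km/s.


r1 = 7153.1280 km = 7.153128e+06 m
r2 = 34557.2730 km = 3.4557273e+07 m
dv1 = sqrt(mu/r1)*(sqrt(2*r2/(r1+r2)) - 1) = 2144.2682 m/s
dv2 = sqrt(mu/r2)*(1 - sqrt(2*r1/(r1+r2))) = 1407.2216 m/s
total dv = |dv1| + |dv2| = 2144.2682 + 1407.2216 = 3551.4898 m/s = 3.5515 km/s

3.5515 km/s


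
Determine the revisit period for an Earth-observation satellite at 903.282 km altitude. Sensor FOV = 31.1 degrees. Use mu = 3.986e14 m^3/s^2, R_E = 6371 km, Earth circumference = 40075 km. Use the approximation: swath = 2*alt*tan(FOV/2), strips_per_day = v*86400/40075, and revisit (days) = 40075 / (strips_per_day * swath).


swath = 2*903.282*tan(0.2713987) = 502.7027 km
v = sqrt(mu/r) = 7402.4176 m/s = 7.4024 km/s
strips/day = v*86400/40075 = 7.4024*86400/40075 = 15.9593
coverage/day = strips * swath = 15.9593 * 502.7027 = 8022.7827 km
revisit = 40075 / 8022.7827 = 4.9951 days

4.9951 days


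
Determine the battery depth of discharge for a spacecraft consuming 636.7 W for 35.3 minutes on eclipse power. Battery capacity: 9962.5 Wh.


E_used = P * t / 60 = 636.7 * 35.3 / 60 = 374.5918 Wh
DOD = E_used / E_total * 100 = 374.5918 / 9962.5 * 100
DOD = 3.7600 %

3.7600 %


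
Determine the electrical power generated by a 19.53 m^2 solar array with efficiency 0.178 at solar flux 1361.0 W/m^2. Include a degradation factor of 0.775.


P = area * eta * S * degradation
P = 19.53 * 0.178 * 1361.0 * 0.775
P = 3666.7565 W

3666.7565 W


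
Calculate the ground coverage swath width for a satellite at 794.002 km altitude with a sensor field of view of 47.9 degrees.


FOV = 47.9 deg = 0.8360127 rad
swath = 2 * alt * tan(FOV/2) = 2 * 794.002 * tan(0.4180064)
swath = 2 * 794.002 * 0.4441834
swath = 705.3651 km

705.3651 km


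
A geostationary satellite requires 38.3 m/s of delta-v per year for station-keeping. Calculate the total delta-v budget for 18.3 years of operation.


dV = rate * years = 38.3 * 18.3
dV = 700.8900 m/s

700.8900 m/s


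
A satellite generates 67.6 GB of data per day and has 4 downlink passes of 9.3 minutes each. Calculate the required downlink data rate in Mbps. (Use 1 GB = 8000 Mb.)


total contact time = 4 * 9.3 * 60 = 2232.0000 s
data = 67.6 GB = 540800.0000 Mb
rate = 540800.0000 / 2232.0000 = 242.2939 Mbps

242.2939 Mbps


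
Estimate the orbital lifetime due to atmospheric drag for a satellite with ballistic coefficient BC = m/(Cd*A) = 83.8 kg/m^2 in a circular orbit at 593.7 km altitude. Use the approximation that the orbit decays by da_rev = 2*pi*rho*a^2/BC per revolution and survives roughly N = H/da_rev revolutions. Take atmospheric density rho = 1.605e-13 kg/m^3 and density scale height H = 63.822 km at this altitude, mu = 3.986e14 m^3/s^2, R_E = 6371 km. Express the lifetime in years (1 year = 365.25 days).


a = R_E + alt = 6964.7000 km = 6.9647e+06 m
da_rev = 2*pi*rho*a^2/BC = 2*pi*1.605e-13*(6.9647e+06)^2/83.8 = 0.583734975 m per revolution
N = H/da_rev = 63822.0000 m / 0.583734975 m = 109333.8635 revolutions
P = 2*pi*sqrt(a^3/mu) = 5784.4869 s
lifetime = N*P = 109333.8635 * 5784.4869 = 6.324403e+08 s = 7319.9109 days
years = 7319.9109 / 365.25 = 20.0408 years

20.0408 years


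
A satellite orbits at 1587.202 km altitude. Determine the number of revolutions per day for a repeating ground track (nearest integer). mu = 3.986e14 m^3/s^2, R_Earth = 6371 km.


r = 7.958202e+06 m
T = 2*pi*sqrt(r^3/mu) = 7065.3496 s = 117.7558 min
revs/day = 1440 / 117.7558 = 12.2287
Rounded: 12 revolutions per day

12 revolutions per day


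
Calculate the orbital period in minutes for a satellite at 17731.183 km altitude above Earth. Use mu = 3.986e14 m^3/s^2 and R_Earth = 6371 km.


r = 24102.1830 km = 2.4102183e+07 m
T = 2*pi*sqrt(r^3/mu) = 2*pi*sqrt(1.4001325e+22 / 3.986e14)
T = 37238.8097 s = 620.6468 min

620.6468 minutes


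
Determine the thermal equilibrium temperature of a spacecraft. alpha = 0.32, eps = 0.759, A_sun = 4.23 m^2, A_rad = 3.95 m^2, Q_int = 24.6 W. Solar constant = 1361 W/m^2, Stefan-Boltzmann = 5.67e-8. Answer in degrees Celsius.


Numerator = alpha*S*A_sun + Q_int = 0.32*1361*4.23 + 24.6 = 1866.8496 W
Denominator = eps*sigma*A_rad = 0.759*5.67e-8*3.95 = 1.6998943e-07 W/K^4
T^4 = 1.0982151e+10 K^4
T = 323.7217 K = 50.5717 C

50.5717 degrees Celsius


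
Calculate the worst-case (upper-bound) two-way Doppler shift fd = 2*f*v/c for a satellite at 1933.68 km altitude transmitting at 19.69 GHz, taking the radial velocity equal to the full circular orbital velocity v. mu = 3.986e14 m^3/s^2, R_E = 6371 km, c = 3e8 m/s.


r = 8.30468e+06 m
v = sqrt(mu/r) = 6927.9891 m/s (worst-case radial velocity)
f = 19.69 GHz = 1.969e+10 Hz
fd = 2*f*v/c = 2*1.969e+10*6927.9891/3.0e+08
fd = 909414.0361 Hz

909414.0361 Hz


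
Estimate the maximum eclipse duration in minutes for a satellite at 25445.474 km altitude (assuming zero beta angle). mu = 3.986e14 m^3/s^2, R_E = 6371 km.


r = 31816.4740 km
T = 941.3216 min
Eclipse fraction = arcsin(R_E/r)/pi = arcsin(6371.0000/31816.4740)/pi
= arcsin(0.2002422)/pi = 0.0641729
Eclipse duration = 0.0641729 * 941.3216 = 60.4073 min

60.4073 minutes


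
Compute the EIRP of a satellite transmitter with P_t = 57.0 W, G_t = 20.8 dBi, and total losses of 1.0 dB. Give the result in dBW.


Pt = 57.0 W = 17.5587 dBW
EIRP = Pt_dBW + Gt - losses = 17.5587 + 20.8 - 1.0 = 37.3587 dBW

37.3587 dBW


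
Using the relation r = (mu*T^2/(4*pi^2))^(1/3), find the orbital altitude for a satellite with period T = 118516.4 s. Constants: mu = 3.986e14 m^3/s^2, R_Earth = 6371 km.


T = 118516.4 s
r = (mu*T^2/(4*pi^2))^(1/3) = (3.986e14 * 118516.4^2 / (4*pi^2))^(1/3)
r = 5.214886e+07 m = 52148.8601 km
alt = r - R_E = 52148.8601 - 6371 = 45777.8601 km

45777.8601 km


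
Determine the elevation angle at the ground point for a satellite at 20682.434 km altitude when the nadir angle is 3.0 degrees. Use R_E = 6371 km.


r = R_E + alt = 27053.4340 km
Law of sines in the satellite / Earth-center / ground-point triangle:
  sin(nadir)/R_E = sin(90 + el)/r  =>  cos(el) = (r/R_E)*sin(nadir)
cos(el) = (27053.4340 / 6371.0000) * sin(3.0 deg) = 0.2222363
el = arccos(0.2222363) = 77.1596 deg
(Earth-central angle = 90 - nadir - el = 9.8404 deg)

77.1596 degrees


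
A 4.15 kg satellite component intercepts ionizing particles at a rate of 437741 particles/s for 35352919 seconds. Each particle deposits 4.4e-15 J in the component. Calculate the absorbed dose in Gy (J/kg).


Total energy deposited = rate * time * E_per
  = 437741 * 35352919 * 4.4e-15 = 0.06809186 J
Dose = E_total / mass = 0.06809186 / 4.15
Dose = 0.01640768 Gy

0.0164 Gy


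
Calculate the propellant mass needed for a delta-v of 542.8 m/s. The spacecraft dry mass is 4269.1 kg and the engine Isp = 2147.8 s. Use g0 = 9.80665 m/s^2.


ve = Isp * g0 = 2147.8 * 9.80665 = 21062.722870 m/s
mass ratio = exp(dv/ve) = exp(542.8/21062.722870) = 1.02610558
m_prop = m_dry * (mr - 1) = 4269.1 * (1.02610558 - 1)
m_prop = 111.4473 kg

111.4473 kg


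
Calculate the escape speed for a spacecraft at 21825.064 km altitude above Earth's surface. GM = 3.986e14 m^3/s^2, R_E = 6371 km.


r = 6371.0 + 21825.064 = 28196.0640 km = 2.8196064e+07 m
v_esc = sqrt(2*mu/r) = sqrt(2*3.986e14 / 2.8196064e+07)
v_esc = 5317.2784 m/s = 5.3173 km/s

5.3173 km/s


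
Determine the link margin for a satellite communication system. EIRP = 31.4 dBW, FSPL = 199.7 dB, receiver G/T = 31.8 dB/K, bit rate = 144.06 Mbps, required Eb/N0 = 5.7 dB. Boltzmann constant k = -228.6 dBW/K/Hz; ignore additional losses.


C/N0 = EIRP - FSPL + G/T - k = 31.4 - 199.7 + 31.8 - (-228.6)
C/N0 = 92.1000 dB-Hz
R_b = 144.06 Mbps = 1.4406e+08 bps -> 10*log10(R_b) = 81.5854 dB-Hz
Eb/N0 = C/N0 - 10*log10(R_b) = 92.1000 - 81.5854 = 10.5146 dB
Margin = Eb/N0 - Eb/N0_req = 10.5146 - 5.7 = 4.8146 dB (link closes)

4.8146 dB


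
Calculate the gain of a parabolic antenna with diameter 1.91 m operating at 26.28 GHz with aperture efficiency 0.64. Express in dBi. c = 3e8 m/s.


lambda = c/f = 3e8 / 2.628e+10 = 0.01141553 m
G = eta*(pi*D/lambda)^2 = 0.64*(pi*1.91/0.01141553)^2
G = 176829.4785 (linear)
G = 10*log10(176829.4785) = 52.4755 dBi

52.4755 dBi


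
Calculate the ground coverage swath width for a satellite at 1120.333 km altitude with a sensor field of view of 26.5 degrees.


FOV = 26.5 deg = 0.4625123 rad
swath = 2 * alt * tan(FOV/2) = 2 * 1120.333 * tan(0.2312561)
swath = 2 * 1120.333 * 0.2354687
swath = 527.6068 km

527.6068 km


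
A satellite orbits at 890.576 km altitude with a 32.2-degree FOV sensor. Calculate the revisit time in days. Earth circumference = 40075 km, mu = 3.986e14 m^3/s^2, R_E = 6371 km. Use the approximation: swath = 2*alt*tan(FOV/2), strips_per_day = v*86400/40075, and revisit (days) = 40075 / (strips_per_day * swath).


swath = 2*890.576*tan(0.280998) = 514.1031 km
v = sqrt(mu/r) = 7408.8910 m/s = 7.4089 km/s
strips/day = v*86400/40075 = 7.4089*86400/40075 = 15.9733
coverage/day = strips * swath = 15.9733 * 514.1031 = 8211.8999 km
revisit = 40075 / 8211.8999 = 4.8801 days

4.8801 days


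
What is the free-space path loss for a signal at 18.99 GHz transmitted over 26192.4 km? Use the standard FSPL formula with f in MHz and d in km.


f = 18.99 GHz = 18990.0000 MHz
d = 26192.4 km
FSPL = 32.44 + 20*log10(18990.0000) + 20*log10(26192.4)
FSPL = 32.44 + 85.5705 + 88.3635
FSPL = 206.3740 dB

206.3740 dB


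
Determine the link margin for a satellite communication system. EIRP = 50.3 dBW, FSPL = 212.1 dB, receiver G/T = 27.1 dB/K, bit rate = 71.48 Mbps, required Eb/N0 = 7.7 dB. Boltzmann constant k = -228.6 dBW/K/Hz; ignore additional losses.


C/N0 = EIRP - FSPL + G/T - k = 50.3 - 212.1 + 27.1 - (-228.6)
C/N0 = 93.9000 dB-Hz
R_b = 71.48 Mbps = 7.148e+07 bps -> 10*log10(R_b) = 78.5418 dB-Hz
Eb/N0 = C/N0 - 10*log10(R_b) = 93.9000 - 78.5418 = 15.3582 dB
Margin = Eb/N0 - Eb/N0_req = 15.3582 - 7.7 = 7.6582 dB (link closes)

7.6582 dB


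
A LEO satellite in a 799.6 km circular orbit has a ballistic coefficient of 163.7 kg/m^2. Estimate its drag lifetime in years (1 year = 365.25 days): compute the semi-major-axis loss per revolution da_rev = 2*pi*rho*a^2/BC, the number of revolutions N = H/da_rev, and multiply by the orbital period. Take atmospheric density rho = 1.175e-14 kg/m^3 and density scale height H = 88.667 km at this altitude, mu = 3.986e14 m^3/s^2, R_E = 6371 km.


a = R_E + alt = 7170.6000 km = 7.1706e+06 m
da_rev = 2*pi*rho*a^2/BC = 2*pi*1.175e-14*(7.1706e+06)^2/163.7 = 0.0231888947 m per revolution
N = H/da_rev = 88667.0000 m / 0.0231888947 m = 3.8236838e+06 revolutions
P = 2*pi*sqrt(a^3/mu) = 6042.8869 s
lifetime = N*P = 3.8236838e+06 * 6042.8869 = 2.3106088e+10 s = 267431.5795 days
years = 267431.5795 / 365.25 = 732.1878 years

732.1878 years


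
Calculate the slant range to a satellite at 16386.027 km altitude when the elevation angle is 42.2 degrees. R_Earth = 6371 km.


h = 16386.027 km, el = 42.2 deg
d = -R_E*sin(el) + sqrt((R_E*sin(el))^2 + 2*R_E*h + h^2)
d = -6371.0000*sin(0.7365289) + sqrt((6371.0000*0.6717206)^2 + 2*6371.0000*16386.027 + 16386.027^2)
d = 17982.7014 km

17982.7014 km


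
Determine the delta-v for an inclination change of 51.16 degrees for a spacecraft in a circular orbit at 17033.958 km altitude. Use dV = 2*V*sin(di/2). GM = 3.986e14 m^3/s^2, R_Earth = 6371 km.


r = 23404.9580 km = 2.3404958e+07 m
V = sqrt(mu/r) = 4126.8123 m/s
di = 51.16 deg = 0.8929104 rad
dV = 2*V*sin(di/2) = 2*4126.8123*sin(0.4464552)
dV = 3563.6751 m/s = 3.5637 km/s

3.5637 km/s


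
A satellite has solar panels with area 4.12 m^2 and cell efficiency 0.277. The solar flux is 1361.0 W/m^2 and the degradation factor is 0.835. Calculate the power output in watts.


P = area * eta * S * degradation
P = 4.12 * 0.277 * 1361.0 * 0.835
P = 1296.9451 W

1296.9451 W


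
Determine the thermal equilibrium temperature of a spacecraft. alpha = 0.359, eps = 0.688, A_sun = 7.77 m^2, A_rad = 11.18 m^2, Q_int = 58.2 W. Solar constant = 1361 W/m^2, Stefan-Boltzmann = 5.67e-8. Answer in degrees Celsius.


Numerator = alpha*S*A_sun + Q_int = 0.359*1361*7.77 + 58.2 = 3854.6142 W
Denominator = eps*sigma*A_rad = 0.688*5.67e-8*11.18 = 4.3612733e-07 W/K^4
T^4 = 8.8382772e+09 K^4
T = 306.6139 K = 33.4639 C

33.4639 degrees Celsius


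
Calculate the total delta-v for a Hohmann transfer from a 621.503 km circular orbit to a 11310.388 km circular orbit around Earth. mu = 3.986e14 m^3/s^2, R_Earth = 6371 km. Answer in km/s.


r1 = 6992.5030 km = 6.992503e+06 m
r2 = 17681.3880 km = 1.7681388e+07 m
dv1 = sqrt(mu/r1)*(sqrt(2*r2/(r1+r2)) - 1) = 1488.6213 m/s
dv2 = sqrt(mu/r2)*(1 - sqrt(2*r1/(r1+r2))) = 1173.4342 m/s
total dv = |dv1| + |dv2| = 1488.6213 + 1173.4342 = 2662.0555 m/s = 2.6621 km/s

2.6621 km/s


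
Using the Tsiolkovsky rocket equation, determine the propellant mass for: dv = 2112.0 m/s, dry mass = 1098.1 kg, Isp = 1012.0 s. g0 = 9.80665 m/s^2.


ve = Isp * g0 = 1012.0 * 9.80665 = 9924.329800 m/s
mass ratio = exp(dv/ve) = exp(2112.0/9924.329800) = 1.23714999
m_prop = m_dry * (mr - 1) = 1098.1 * (1.23714999 - 1)
m_prop = 260.4144 kg

260.4144 kg


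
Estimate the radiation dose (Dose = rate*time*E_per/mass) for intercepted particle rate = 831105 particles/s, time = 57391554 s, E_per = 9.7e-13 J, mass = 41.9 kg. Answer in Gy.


Total energy deposited = rate * time * E_per
  = 831105 * 57391554 * 9.7e-13 = 46.2675 J
Dose = E_total / mass = 46.2675 / 41.9
Dose = 1.1042 Gy

1.1042 Gy


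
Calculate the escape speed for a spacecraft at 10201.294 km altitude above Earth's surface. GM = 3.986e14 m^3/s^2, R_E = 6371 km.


r = 6371.0 + 10201.294 = 16572.2940 km = 1.6572294e+07 m
v_esc = sqrt(2*mu/r) = sqrt(2*3.986e14 / 1.6572294e+07)
v_esc = 6935.7324 m/s = 6.9357 km/s

6.9357 km/s


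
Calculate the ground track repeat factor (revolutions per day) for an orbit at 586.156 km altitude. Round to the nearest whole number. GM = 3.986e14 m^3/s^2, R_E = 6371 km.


r = 6.957156e+06 m
T = 2*pi*sqrt(r^3/mu) = 5775.0910 s = 96.2515 min
revs/day = 1440 / 96.2515 = 14.9608
Rounded: 15 revolutions per day

15 revolutions per day


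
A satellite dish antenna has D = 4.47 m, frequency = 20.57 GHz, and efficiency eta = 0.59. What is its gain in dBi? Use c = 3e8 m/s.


lambda = c/f = 3e8 / 2.057e+10 = 0.01458435 m
G = eta*(pi*D/lambda)^2 = 0.59*(pi*4.47/0.01458435)^2
G = 547006.9915 (linear)
G = 10*log10(547006.9915) = 57.3799 dBi

57.3799 dBi


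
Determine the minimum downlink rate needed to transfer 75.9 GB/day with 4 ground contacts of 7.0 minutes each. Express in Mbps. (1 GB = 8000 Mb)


total contact time = 4 * 7.0 * 60 = 1680.0000 s
data = 75.9 GB = 607200.0000 Mb
rate = 607200.0000 / 1680.0000 = 361.4286 Mbps

361.4286 Mbps


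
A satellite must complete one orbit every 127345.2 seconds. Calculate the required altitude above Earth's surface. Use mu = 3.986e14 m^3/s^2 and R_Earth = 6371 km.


T = 127345.2 s
r = (mu*T^2/(4*pi^2))^(1/3) = (3.986e14 * 127345.2^2 / (4*pi^2))^(1/3)
r = 5.4707589e+07 m = 54707.5886 km
alt = r - R_E = 54707.5886 - 6371 = 48336.5886 km

48336.5886 km


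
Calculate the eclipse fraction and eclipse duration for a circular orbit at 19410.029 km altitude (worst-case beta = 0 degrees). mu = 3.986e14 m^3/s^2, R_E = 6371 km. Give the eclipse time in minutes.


r = 25781.0290 km
T = 686.6103 min
Eclipse fraction = arcsin(R_E/r)/pi = arcsin(6371.0000/25781.0290)/pi
= arcsin(0.2471197)/pi = 0.07948409
Eclipse duration = 0.07948409 * 686.6103 = 54.5746 min

54.5746 minutes


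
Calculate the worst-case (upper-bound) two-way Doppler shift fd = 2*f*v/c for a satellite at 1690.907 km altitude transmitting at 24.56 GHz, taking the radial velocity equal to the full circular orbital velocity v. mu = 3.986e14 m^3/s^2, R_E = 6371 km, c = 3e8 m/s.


r = 8.061907e+06 m
v = sqrt(mu/r) = 7031.5287 m/s (worst-case radial velocity)
f = 24.56 GHz = 2.456e+10 Hz
fd = 2*f*v/c = 2*2.456e+10*7031.5287/3.0e+08
fd = 1.1512956e+06 Hz

1.1513e+06 Hz


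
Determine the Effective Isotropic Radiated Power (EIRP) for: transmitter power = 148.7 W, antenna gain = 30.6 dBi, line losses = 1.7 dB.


Pt = 148.7 W = 21.7231 dBW
EIRP = Pt_dBW + Gt - losses = 21.7231 + 30.6 - 1.7 = 50.6231 dBW

50.6231 dBW


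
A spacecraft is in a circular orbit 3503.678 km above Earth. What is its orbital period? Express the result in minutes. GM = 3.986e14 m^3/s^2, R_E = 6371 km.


r = 9874.6780 km = 9.874678e+06 m
T = 2*pi*sqrt(r^3/mu) = 2*pi*sqrt(9.628726e+20 / 3.986e14)
T = 9765.5259 s = 162.7588 min

162.7588 minutes


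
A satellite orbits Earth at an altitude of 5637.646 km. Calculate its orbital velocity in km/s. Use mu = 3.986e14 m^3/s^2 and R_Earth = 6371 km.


r = R_E + alt = 6371.0 + 5637.646 = 12008.6460 km = 1.2008646e+07 m
v = sqrt(mu/r) = sqrt(3.986e14 / 1.2008646e+07) = 5761.3151 m/s = 5.7613 km/s

5.7613 km/s


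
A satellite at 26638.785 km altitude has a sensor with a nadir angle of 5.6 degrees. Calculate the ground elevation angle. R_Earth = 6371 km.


r = R_E + alt = 33009.7850 km
Law of sines in the satellite / Earth-center / ground-point triangle:
  sin(nadir)/R_E = sin(90 + el)/r  =>  cos(el) = (r/R_E)*sin(nadir)
cos(el) = (33009.7850 / 6371.0000) * sin(5.6 deg) = 0.505602
el = arccos(0.505602) = 59.6287 deg
(Earth-central angle = 90 - nadir - el = 24.7713 deg)

59.6287 degrees


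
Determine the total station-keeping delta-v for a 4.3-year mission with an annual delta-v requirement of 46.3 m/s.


dV = rate * years = 46.3 * 4.3
dV = 199.0900 m/s

199.0900 m/s


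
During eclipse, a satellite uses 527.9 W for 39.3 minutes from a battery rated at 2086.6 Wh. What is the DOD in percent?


E_used = P * t / 60 = 527.9 * 39.3 / 60 = 345.7745 Wh
DOD = E_used / E_total * 100 = 345.7745 / 2086.6 * 100
DOD = 16.5712 %

16.5712 %


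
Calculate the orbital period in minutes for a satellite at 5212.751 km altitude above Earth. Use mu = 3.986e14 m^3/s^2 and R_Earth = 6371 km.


r = 11583.7510 km = 1.1583751e+07 m
T = 2*pi*sqrt(r^3/mu) = 2*pi*sqrt(1.5543458e+21 / 3.986e14)
T = 12407.5216 s = 206.7920 min

206.7920 minutes


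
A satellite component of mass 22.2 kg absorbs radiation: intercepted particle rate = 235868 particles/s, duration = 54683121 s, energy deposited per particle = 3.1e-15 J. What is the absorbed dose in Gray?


Total energy deposited = rate * time * E_per
  = 235868 * 54683121 * 3.1e-15 = 0.03998379 J
Dose = E_total / mass = 0.03998379 / 22.2
Dose = 0.001801072 Gy

0.0018 Gy


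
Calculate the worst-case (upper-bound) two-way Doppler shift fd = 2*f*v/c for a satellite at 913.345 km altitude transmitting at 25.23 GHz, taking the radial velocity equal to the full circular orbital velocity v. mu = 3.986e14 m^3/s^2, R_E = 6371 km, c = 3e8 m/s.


r = 7.284345e+06 m
v = sqrt(mu/r) = 7397.3028 m/s (worst-case radial velocity)
f = 25.23 GHz = 2.523e+10 Hz
fd = 2*f*v/c = 2*2.523e+10*7397.3028/3.0e+08
fd = 1.2442263e+06 Hz

1.2442e+06 Hz


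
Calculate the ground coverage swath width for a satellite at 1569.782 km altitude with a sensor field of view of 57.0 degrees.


FOV = 57.0 deg = 0.9948377 rad
swath = 2 * alt * tan(FOV/2) = 2 * 1569.782 * tan(0.4974188)
swath = 2 * 1569.782 * 0.5429557
swath = 1704.6442 km

1704.6442 km


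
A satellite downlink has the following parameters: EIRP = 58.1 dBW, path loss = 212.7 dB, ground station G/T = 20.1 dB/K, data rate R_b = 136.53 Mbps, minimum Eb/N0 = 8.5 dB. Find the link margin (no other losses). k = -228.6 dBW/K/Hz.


C/N0 = EIRP - FSPL + G/T - k = 58.1 - 212.7 + 20.1 - (-228.6)
C/N0 = 94.1000 dB-Hz
R_b = 136.53 Mbps = 1.3653e+08 bps -> 10*log10(R_b) = 81.3523 dB-Hz
Eb/N0 = C/N0 - 10*log10(R_b) = 94.1000 - 81.3523 = 12.7477 dB
Margin = Eb/N0 - Eb/N0_req = 12.7477 - 8.5 = 4.2477 dB (link closes)

4.2477 dB


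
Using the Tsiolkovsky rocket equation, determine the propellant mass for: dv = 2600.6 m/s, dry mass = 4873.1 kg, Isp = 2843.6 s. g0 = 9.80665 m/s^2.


ve = Isp * g0 = 2843.6 * 9.80665 = 27886.189940 m/s
mass ratio = exp(dv/ve) = exp(2600.6/27886.189940) = 1.09774451
m_prop = m_dry * (mr - 1) = 4873.1 * (1.09774451 - 1)
m_prop = 476.3188 kg

476.3188 kg


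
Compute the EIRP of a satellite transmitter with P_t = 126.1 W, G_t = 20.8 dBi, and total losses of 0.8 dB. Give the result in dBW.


Pt = 126.1 W = 21.0072 dBW
EIRP = Pt_dBW + Gt - losses = 21.0072 + 20.8 - 0.8 = 41.0072 dBW

41.0072 dBW


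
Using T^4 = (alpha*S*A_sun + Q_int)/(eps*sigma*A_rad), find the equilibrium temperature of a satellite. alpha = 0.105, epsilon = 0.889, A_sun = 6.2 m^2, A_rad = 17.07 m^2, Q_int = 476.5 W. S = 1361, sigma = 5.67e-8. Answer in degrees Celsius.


Numerator = alpha*S*A_sun + Q_int = 0.105*1361*6.2 + 476.5 = 1362.5110 W
Denominator = eps*sigma*A_rad = 0.889*5.67e-8*17.07 = 8.6043554e-07 W/K^4
T^4 = 1.5835132e+09 K^4
T = 199.4828 K = -73.6672 C

-73.6672 degrees Celsius


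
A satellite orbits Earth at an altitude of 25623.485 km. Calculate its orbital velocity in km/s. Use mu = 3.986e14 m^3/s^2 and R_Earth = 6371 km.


r = R_E + alt = 6371.0 + 25623.485 = 31994.4850 km = 3.1994485e+07 m
v = sqrt(mu/r) = sqrt(3.986e14 / 3.1994485e+07) = 3529.6455 m/s = 3.5296 km/s

3.5296 km/s


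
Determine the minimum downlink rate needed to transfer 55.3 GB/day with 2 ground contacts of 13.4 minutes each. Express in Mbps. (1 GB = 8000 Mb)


total contact time = 2 * 13.4 * 60 = 1608.0000 s
data = 55.3 GB = 442400.0000 Mb
rate = 442400.0000 / 1608.0000 = 275.1244 Mbps

275.1244 Mbps


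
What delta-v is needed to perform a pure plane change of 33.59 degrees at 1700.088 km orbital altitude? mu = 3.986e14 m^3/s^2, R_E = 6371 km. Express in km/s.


r = 8071.0880 km = 8.071088e+06 m
V = sqrt(mu/r) = 7027.5283 m/s
di = 33.59 deg = 0.5862561 rad
dV = 2*V*sin(di/2) = 2*7027.5283*sin(0.293128)
dV = 4061.1841 m/s = 4.0612 km/s

4.0612 km/s


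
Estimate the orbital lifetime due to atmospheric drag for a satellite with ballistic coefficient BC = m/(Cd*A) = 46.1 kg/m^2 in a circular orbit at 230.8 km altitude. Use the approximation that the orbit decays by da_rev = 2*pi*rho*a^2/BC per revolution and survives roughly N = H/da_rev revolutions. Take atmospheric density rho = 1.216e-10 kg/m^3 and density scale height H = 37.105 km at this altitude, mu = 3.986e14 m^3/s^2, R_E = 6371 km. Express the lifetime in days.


a = R_E + alt = 6601.8000 km = 6.6018e+06 m
da_rev = 2*pi*rho*a^2/BC = 2*pi*1.216e-10*(6.6018e+06)^2/46.1 = 722.332648 m per revolution
N = H/da_rev = 37105.0000 m / 722.332648 m = 51.3683 revolutions
P = 2*pi*sqrt(a^3/mu) = 5338.3220 s
lifetime = N*P = 51.3683 * 5338.3220 = 274220.5247 s = 3.1738 days

3.1738 days


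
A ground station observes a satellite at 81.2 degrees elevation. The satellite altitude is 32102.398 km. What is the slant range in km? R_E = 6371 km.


h = 32102.398 km, el = 81.2 deg
d = -R_E*sin(el) + sqrt((R_E*sin(el))^2 + 2*R_E*h + h^2)
d = -6371.0000*sin(1.4172) + sqrt((6371.0000*0.9882284)^2 + 2*6371.0000*32102.398 + 32102.398^2)
d = 32165.0470 km

32165.0470 km


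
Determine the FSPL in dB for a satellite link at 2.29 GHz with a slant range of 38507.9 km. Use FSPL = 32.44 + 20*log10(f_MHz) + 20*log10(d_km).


f = 2.29 GHz = 2290.0000 MHz
d = 38507.9 km
FSPL = 32.44 + 20*log10(2290.0000) + 20*log10(38507.9)
FSPL = 32.44 + 67.1967 + 91.7110
FSPL = 191.3477 dB

191.3477 dB


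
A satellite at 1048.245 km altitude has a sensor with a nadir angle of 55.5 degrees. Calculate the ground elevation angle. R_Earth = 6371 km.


r = R_E + alt = 7419.2450 km
Law of sines in the satellite / Earth-center / ground-point triangle:
  sin(nadir)/R_E = sin(90 + el)/r  =>  cos(el) = (r/R_E)*sin(nadir)
cos(el) = (7419.2450 / 6371.0000) * sin(55.5 deg) = 0.9597228
el = arccos(0.9597228) = 16.3168 deg
(Earth-central angle = 90 - nadir - el = 18.1832 deg)

16.3168 degrees


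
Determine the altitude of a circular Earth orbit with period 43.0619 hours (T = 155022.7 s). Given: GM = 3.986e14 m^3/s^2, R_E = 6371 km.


T = 155022.7 s
r = (mu*T^2/(4*pi^2))^(1/3) = (3.986e14 * 155022.7^2 / (4*pi^2))^(1/3)
r = 6.2371959e+07 m = 62371.9588 km
alt = r - R_E = 62371.9588 - 6371 = 56000.9588 km

56000.9588 km


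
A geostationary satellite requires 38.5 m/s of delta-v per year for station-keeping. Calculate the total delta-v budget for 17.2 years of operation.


dV = rate * years = 38.5 * 17.2
dV = 662.2000 m/s

662.2000 m/s


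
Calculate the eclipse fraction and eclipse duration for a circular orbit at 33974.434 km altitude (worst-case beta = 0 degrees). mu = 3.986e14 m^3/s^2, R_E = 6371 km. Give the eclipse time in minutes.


r = 40345.4340 km
T = 1344.1618 min
Eclipse fraction = arcsin(R_E/r)/pi = arcsin(6371.0000/40345.4340)/pi
= arcsin(0.1579113)/pi = 0.05047601
Eclipse duration = 0.05047601 * 1344.1618 = 67.8479 min

67.8479 minutes


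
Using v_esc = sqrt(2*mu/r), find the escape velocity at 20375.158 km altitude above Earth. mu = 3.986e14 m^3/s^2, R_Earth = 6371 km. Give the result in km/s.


r = 6371.0 + 20375.158 = 26746.1580 km = 2.6746158e+07 m
v_esc = sqrt(2*mu/r) = sqrt(2*3.986e14 / 2.6746158e+07)
v_esc = 5459.5009 m/s = 5.4595 km/s

5.4595 km/s


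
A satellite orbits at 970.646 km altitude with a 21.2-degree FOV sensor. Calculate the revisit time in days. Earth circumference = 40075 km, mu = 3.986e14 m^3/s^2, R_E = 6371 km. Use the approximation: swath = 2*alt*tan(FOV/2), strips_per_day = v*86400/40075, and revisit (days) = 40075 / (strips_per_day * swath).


swath = 2*970.646*tan(0.1850049) = 363.3029 km
v = sqrt(mu/r) = 7368.3785 m/s = 7.3684 km/s
strips/day = v*86400/40075 = 7.3684*86400/40075 = 15.8859
coverage/day = strips * swath = 15.8859 * 363.3029 = 5771.3981 km
revisit = 40075 / 5771.3981 = 6.9437 days

6.9437 days


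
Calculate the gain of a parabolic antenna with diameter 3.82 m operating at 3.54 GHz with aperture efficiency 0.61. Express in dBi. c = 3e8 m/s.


lambda = c/f = 3e8 / 3.54e+09 = 0.08474576 m
G = eta*(pi*D/lambda)^2 = 0.61*(pi*3.82/0.08474576)^2
G = 12232.6435 (linear)
G = 10*log10(12232.6435) = 40.8752 dBi

40.8752 dBi


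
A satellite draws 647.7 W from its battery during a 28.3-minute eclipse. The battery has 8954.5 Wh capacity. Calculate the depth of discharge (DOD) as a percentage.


E_used = P * t / 60 = 647.7 * 28.3 / 60 = 305.4985 Wh
DOD = E_used / E_total * 100 = 305.4985 / 8954.5 * 100
DOD = 3.4117 %

3.4117 %


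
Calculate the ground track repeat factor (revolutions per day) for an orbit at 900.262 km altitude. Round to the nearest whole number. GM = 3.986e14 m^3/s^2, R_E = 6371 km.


r = 7.271262e+06 m
T = 2*pi*sqrt(r^3/mu) = 6170.5789 s = 102.8430 min
revs/day = 1440 / 102.8430 = 14.0019
Rounded: 14 revolutions per day

14 revolutions per day


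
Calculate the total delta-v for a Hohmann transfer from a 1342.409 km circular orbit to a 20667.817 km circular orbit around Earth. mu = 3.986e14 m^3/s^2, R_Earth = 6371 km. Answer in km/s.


r1 = 7713.4090 km = 7.713409e+06 m
r2 = 27038.8170 km = 2.7038817e+07 m
dv1 = sqrt(mu/r1)*(sqrt(2*r2/(r1+r2)) - 1) = 1778.7077 m/s
dv2 = sqrt(mu/r2)*(1 - sqrt(2*r1/(r1+r2))) = 1281.3767 m/s
total dv = |dv1| + |dv2| = 1778.7077 + 1281.3767 = 3060.0844 m/s = 3.0601 km/s

3.0601 km/s


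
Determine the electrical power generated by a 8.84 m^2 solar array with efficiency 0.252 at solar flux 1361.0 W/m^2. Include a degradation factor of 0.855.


P = area * eta * S * degradation
P = 8.84 * 0.252 * 1361.0 * 0.855
P = 2592.2510 W

2592.2510 W


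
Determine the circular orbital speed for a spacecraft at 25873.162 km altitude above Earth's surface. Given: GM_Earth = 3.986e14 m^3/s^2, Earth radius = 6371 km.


r = R_E + alt = 6371.0 + 25873.162 = 32244.1620 km = 3.2244162e+07 m
v = sqrt(mu/r) = sqrt(3.986e14 / 3.2244162e+07) = 3515.9533 m/s = 3.5160 km/s

3.5160 km/s


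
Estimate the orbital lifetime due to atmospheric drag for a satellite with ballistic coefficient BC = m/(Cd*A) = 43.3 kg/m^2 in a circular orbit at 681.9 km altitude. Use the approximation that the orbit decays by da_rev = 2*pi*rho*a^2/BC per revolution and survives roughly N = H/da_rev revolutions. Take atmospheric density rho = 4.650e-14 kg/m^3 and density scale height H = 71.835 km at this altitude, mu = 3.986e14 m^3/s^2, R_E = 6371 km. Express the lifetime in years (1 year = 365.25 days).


a = R_E + alt = 7052.9000 km = 7.0529e+06 m
da_rev = 2*pi*rho*a^2/BC = 2*pi*4.650e-14*(7.0529e+06)^2/43.3 = 0.335645151 m per revolution
N = H/da_rev = 71835.0000 m / 0.335645151 m = 214020.6697 revolutions
P = 2*pi*sqrt(a^3/mu) = 5894.7150 s
lifetime = N*P = 214020.6697 * 5894.7150 = 1.2615908e+09 s = 14601.7459 days
years = 14601.7459 / 365.25 = 39.9774 years

39.9774 years


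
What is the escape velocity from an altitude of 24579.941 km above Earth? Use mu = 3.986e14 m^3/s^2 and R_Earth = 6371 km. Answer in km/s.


r = 6371.0 + 24579.941 = 30950.9410 km = 3.0950941e+07 m
v_esc = sqrt(2*mu/r) = sqrt(2*3.986e14 / 3.0950941e+07)
v_esc = 5075.1247 m/s = 5.0751 km/s

5.0751 km/s
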